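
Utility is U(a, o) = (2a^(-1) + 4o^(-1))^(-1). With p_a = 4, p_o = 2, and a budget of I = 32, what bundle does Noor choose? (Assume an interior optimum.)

a* = 4, o* = 8

For CES with ρ = -1, MRS = (2/4)·(o/a)^2.
Tangency: set MRS = p_a/p_o = 4/2 = 2.
So (o/a)^2 = 4; taking the square root, o/a = 2, i.e. o = 2·a.
Substitute into the budget 4·a + 2·o = 32: 8·a = 32, so a* = 4 and o* = 2·4 = 8.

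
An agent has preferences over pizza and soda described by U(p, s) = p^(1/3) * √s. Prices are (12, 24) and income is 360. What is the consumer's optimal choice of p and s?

p* = 12, s* = 9

MU_p = 1/3·p^(-2/3)·√s and MU_s = 0.5·p^(1/3)·s^(-0.5).
MRS = MU_p/MU_s = (2/3)·s/p.
Tangency: set MRS = p_p/p_s = 12/24 = 0.5.
So (2/3)·s/p = 0.5, i.e. s = 0.75·p.
Substitute into the budget 12·p + 24·s = 360: 30·p = 360, so p* = 12.
Then s* = 0.75·12 = 9.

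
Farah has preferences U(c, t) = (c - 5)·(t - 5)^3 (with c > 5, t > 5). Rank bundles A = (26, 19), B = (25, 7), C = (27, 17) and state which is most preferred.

Bundle A

Evaluate utility at each bundle:
U(A) = 57624.
U(B) = 160.
U(C) = 38016.
Highest utility is A, so A ≻ C ≻ B.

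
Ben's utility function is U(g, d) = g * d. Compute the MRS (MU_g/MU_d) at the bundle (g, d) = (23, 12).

MU_g = d and MU_d = g.
MRS = MU_g/MU_d = d/g.
At (23, 12): MRS = 12/23.
The indifference curve has slope −12/23 at this bundle.

MRS = 12/23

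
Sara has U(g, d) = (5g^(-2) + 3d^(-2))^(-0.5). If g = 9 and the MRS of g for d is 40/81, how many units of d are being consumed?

d = 6

For CES with ρ = -2, MRS = (5/3)·(d/g)^3.
Setting (5/3)·(d/9)^3 = 40/81 gives (d/9)^3 = 8/27, so d/9 = 2/3 and d = 6.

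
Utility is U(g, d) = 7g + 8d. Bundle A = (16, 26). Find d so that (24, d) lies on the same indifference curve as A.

d = 19

U(16, 26) = 320.
Set U(24, d) = 320 and solve.
7·24 + 8d = 320 ⇒ 8d = 152 ⇒ d = 19.
Check: U(24, 19) = 320.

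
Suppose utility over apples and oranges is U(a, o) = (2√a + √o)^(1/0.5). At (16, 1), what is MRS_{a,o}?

For CES with ρ = 0.5, MRS = (2/1)·√(o/a).
At (16, 1): MRS = 0.5.
So at (16, 1) the consumer would give up 0.5 units of o for one more unit of a.

MRS = 0.5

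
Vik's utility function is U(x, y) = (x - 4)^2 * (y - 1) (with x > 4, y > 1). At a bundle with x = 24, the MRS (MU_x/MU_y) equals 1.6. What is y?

y = 17

MU_x = 2·(x−4)·(y−1), MU_y = (x−4)^2.
MRS = (2/1)·(y−1)/(x−4).
Substitute x = 24: MRS = (y − 1)/10. Setting this equal to 1.6 gives y − 1 = 1.6·10 = 16, so y = 17.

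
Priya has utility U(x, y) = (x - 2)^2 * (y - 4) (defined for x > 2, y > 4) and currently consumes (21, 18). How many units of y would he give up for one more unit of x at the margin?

MRS = 28/19

MU_x = 2·(x−2)·(y−4), MU_y = (x−2)^2.
MRS = (2/1)·(y−4)/(x−2).
At (21, 18): MRS = 28/19.
The indifference curve has slope −28/19 at this bundle.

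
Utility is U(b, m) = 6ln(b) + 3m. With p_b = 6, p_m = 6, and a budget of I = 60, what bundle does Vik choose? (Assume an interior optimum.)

b* = 2, m* = 8

MU_b = 6/b, MU_m = 3.
MRS = 6/b ÷ 3.
Tangency: set MRS = p_b/p_m = 6/6 = 1.
MRS depends only on b: 2/b = 1 ⇒ b* = 2/1 = 2.
From the budget, 6·m = 60 − 6·2 = 48, so m* = 8.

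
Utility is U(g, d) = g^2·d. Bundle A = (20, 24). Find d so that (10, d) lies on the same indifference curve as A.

d = 96

U(20, 24) = 9600.
Set U(10, d) = 9600 and solve.
With g = 10: 10^2 = 100, so d = 9600/100 = 96.
Check: U(10, 96) = 9600.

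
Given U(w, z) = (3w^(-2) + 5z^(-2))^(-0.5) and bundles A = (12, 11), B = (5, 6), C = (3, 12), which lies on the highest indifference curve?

Bundle A

Evaluate utility at each bundle:
U(A) = 4.011.
U(B) = 1.965.
U(C) = 1.648.
Highest utility is A, so A ≻ B ≻ C.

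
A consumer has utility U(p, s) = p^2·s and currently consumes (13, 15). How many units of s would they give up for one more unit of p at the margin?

MRS = 30/13

MU_p = 2·p·s and MU_s = p^2.
MRS = MU_p/MU_s = (2/1)·s/p.
At (13, 15): MRS = 30/13.
That is, one extra unit of p is worth 30/13 units of s at the margin.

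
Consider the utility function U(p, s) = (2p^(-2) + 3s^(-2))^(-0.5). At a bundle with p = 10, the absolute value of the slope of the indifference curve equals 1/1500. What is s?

s = 1

For CES with ρ = -2, MRS = (2/3)·(s/p)^3.
Setting (2/3)·(s/10)^3 = 1/1500 gives (s/10)^3 = 1/1000, so s/10 = 0.1 and s = 1.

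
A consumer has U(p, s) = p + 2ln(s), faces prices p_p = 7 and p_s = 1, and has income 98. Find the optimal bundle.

MU_p = 1, MU_s = 2/s.
MRS = 1 ÷ (2/s).
Tangency: set MRS = p_p/p_s = 7/1 = 7.
MRS depends only on s: 0.5·s = 7 ⇒ s* = 7/0.5 = 14.
From the budget, 7·p = 98 − 1·14 = 84, so p* = 12.

p* = 12, s* = 14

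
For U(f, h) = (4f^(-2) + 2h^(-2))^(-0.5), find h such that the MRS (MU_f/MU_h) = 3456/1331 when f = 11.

For CES with ρ = -2, MRS = (4/2)·(h/f)^3.
Setting (4/2)·(h/11)^3 = 3456/1331 gives (h/11)^3 = 1728/1331, so h/11 = 12/11 and h = 12.

h = 12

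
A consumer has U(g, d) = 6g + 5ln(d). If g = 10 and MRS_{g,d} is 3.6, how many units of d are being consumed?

d = 3

MU_g = 6, MU_d = 5/d.
MRS = 6 ÷ (5/d).
MRS depends only on d: 1.2·d = 3.6 ⇒ d = 3.6/1.2 = 3.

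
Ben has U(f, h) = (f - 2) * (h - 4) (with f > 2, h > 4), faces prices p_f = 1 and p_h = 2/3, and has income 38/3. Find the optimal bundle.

MU_f = (h−4), MU_h = (f−2).
MRS = (h−4)/(f−2).
Tangency: set MRS = p_f/p_h = 1/(2/3) = 1.5.
So (h − 4)/(f − 2) = 1.5, i.e. (h − 4) = 1.5·(f − 2).
Rewrite the budget in excess-of-subsistence terms: 1·(f − 2) + (2/3)·(h − 4) = 38/3 − 1·2 − (2/3)·4 = 8.
Substituting, 2·(f − 2) = 8, so f − 2 = 4 and f* = 6.
Then h − 4 = 1.5·4 = 6, so h* = 10.

f* = 6, h* = 10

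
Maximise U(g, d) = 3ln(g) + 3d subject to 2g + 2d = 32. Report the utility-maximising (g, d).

MU_g = 3/g, MU_d = 3.
MRS = 3/g ÷ 3.
Tangency: set MRS = p_g/p_d = 2/2 = 1.
MRS depends only on g: 1/g = 1 ⇒ g* = 1/1 = 1.
From the budget, 2·d = 32 − 2·1 = 30, so d* = 15.

g* = 1, d* = 15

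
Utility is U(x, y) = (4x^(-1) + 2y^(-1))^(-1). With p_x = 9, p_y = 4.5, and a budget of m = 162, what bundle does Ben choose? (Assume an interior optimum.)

x* = 12, y* = 12

For CES with ρ = -1, MRS = (4/2)·(y/x)^2.
Tangency: set MRS = p_x/p_y = 9/4.5 = 2.
So (y/x)^2 = 1; taking the square root, y/x = 1, i.e. y = x.
Substitute into the budget 9·x + 4.5·y = 162: 13.5·x = 162, so x* = 12 and y* = 12.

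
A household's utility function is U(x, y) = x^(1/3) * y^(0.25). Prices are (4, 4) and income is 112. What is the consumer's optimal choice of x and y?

x* = 16, y* = 12

MU_x = 1/3·x^(-2/3)·y^(0.25) and MU_y = 0.25·x^(1/3)·y^(-0.75).
MRS = MU_x/MU_y = (4/3)·y/x.
Tangency: set MRS = p_x/p_y = 4/4 = 1.
So (4/3)·y/x = 1, i.e. y = 0.75·x.
Substitute into the budget 4·x + 4·y = 112: 7·x = 112, so x* = 16.
Then y* = 0.75·16 = 12.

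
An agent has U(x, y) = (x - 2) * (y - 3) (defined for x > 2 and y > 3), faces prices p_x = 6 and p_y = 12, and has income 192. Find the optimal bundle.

x* = 14, y* = 9

MU_x = (y−3), MU_y = (x−2).
MRS = (y−3)/(x−2).
Tangency: set MRS = p_x/p_y = 6/12 = 0.5.
So (y − 3)/(x − 2) = 0.5, i.e. (y − 3) = 0.5·(x − 2).
Rewrite the budget in excess-of-subsistence terms: 6·(x − 2) + 12·(y − 3) = 192 − 6·2 − 12·3 = 144.
Substituting, 12·(x − 2) = 144, so x − 2 = 12 and x* = 14.
Then y − 3 = 0.5·12 = 6, so y* = 9.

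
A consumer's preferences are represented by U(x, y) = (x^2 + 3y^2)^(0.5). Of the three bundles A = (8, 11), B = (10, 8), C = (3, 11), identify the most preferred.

Bundle A

Evaluate utility at each bundle:
U(A) = 20.664.
U(B) = 17.088.
U(C) = 19.287.
Highest utility is A, so A ≻ C ≻ B.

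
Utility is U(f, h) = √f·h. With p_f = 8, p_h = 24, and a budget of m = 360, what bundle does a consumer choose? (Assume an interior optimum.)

MU_f = 0.5·f^(-0.5)·h and MU_h = √f.
MRS = MU_f/MU_h = (0.5)·h/f.
Tangency: set MRS = p_f/p_h = 8/24 = 1/3.
So (0.5)·h/f = 1/3, i.e. h = (2/3)·f.
Substitute into the budget 8·f + 24·h = 360: 24·f = 360, so f* = 15.
Then h* = (2/3)·15 = 10.

f* = 15, h* = 10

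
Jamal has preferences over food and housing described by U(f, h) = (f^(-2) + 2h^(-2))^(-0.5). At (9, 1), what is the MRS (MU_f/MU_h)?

MRS = 1/1458

For CES with ρ = -2, MRS = (1/2)·(h/f)^3.
At (9, 1): MRS = 1/1458.
So at (9, 1) the consumer would give up 1/1458 units of h for one more unit of f.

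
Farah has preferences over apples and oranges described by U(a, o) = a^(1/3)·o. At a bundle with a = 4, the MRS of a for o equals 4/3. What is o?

MU_a = 1/3·a^(-2/3)·o and MU_o = a^(1/3).
MRS = MU_a/MU_o = (1/3)·o/a.
Substitute a = 4: MRS = o/12. Setting o/12 = 4/3 gives o = (4/3)·12 = 16.

o = 16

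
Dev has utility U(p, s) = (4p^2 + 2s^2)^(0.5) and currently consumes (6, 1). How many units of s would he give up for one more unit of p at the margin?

MRS = 12

For CES with ρ = 2, MRS = (4/2)·(s/p)^(-1).
At (6, 1): MRS = 12.
That is, one extra unit of p is worth 12 units of s at the margin.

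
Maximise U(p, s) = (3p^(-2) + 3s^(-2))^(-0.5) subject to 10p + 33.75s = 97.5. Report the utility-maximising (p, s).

p* = 3, s* = 2

For CES with ρ = -2, MRS = (s/p)^3.
Tangency: set MRS = p_p/p_s = 10/33.75 = 8/27.
So (s/p)^3 = 8/27; taking the cube root, s/p = 2/3, i.e. s = (2/3)·p.
Substitute into the budget 10·p + 33.75·s = 97.5: 32.5·p = 97.5, so p* = 3 and s* = (2/3)·3 = 2.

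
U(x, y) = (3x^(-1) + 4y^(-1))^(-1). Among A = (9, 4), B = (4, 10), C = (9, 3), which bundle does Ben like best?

Bundle B

Evaluate utility at each bundle:
U(A) = 0.750.
U(B) = 0.870.
U(C) = 0.600.
Highest utility is B, so B ≻ A ≻ C.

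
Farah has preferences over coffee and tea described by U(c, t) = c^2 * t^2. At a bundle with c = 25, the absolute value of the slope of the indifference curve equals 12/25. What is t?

t = 12

MU_c = 2·c·t^2 and MU_t = 2·c^2·t.
MRS = MU_c/MU_t = t/c.
Substitute c = 25: MRS = t/25. Setting t/25 = 12/25 gives t = (12/25)·25 = 12.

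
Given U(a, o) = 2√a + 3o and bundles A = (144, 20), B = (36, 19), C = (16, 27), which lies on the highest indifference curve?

Evaluate utility at each bundle:
U(A) = 84.000.
U(B) = 69.000.
U(C) = 89.000.
Highest utility is C, so C ≻ A ≻ B.

Bundle C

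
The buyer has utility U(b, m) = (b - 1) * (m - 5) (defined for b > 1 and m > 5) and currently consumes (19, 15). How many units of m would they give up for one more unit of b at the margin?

MRS = 5/9

MU_b = (m−5), MU_m = (b−1).
MRS = (m−5)/(b−1).
At (19, 15): MRS = 5/9.
That is, one extra unit of b is worth 5/9 units of m at the margin.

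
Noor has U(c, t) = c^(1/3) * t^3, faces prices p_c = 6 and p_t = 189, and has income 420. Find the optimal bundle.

MU_c = 1/3·c^(-2/3)·t^3 and MU_t = 3·c^(1/3)·t^2.
MRS = MU_c/MU_t = (1/9)·t/c.
Tangency: set MRS = p_c/p_t = 6/189 = 2/63.
So (1/9)·t/c = 2/63, i.e. t = (2/7)·c.
Substitute into the budget 6·c + 189·t = 420: 60·c = 420, so c* = 7.
Then t* = (2/7)·7 = 2.

c* = 7, t* = 2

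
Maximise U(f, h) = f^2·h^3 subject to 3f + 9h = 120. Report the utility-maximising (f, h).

MU_f = 2·f·h^3 and MU_h = 3·f^2·h^2.
MRS = MU_f/MU_h = (2/3)·h/f.
Tangency: set MRS = p_f/p_h = 3/9 = 1/3.
So (2/3)·h/f = 1/3, i.e. h = 0.5·f.
Substitute into the budget 3·f + 9·h = 120: 7.5·f = 120, so f* = 16.
Then h* = 0.5·16 = 8.

f* = 16, h* = 8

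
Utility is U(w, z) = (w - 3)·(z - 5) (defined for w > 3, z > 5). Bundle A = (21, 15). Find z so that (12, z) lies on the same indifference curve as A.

z = 25

U(21, 15) = 180.
Set U(12, z) = 180 and solve.
With w = 12: (12 − 3) = 9, so (z − 5) = 180/9 = 20.
So z = 5 + 20 = 25.
Check: U(12, 25) = 180.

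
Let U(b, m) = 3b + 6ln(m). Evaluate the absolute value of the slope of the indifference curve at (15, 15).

MRS = 7.5

MU_b = 3, MU_m = 6/m.
MRS = 3 ÷ (6/m).
At (15, 15): MRS = 7.5.
That is, one extra unit of b is worth 7.5 units of m at the margin.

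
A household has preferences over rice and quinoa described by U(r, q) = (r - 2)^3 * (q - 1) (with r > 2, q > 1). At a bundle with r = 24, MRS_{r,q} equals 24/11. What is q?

q = 17

MU_r = 3·(r−2)^2·(q−1), MU_q = (r−2)^3.
MRS = (3/1)·(q−1)/(r−2).
Substitute r = 24: MRS = (q − 1)/(22/3). Setting this equal to 24/11 gives q − 1 = (24/11)·(22/3) = 16, so q = 17.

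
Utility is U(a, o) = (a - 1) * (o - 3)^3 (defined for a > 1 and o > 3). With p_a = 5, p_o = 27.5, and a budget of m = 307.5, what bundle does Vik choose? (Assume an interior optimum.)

a* = 12, o* = 9

MU_a = (o−3)^3, MU_o = 3·(a−1)·(o−3)^2.
MRS = (1/3)·(o−3)/(a−1).
Tangency: set MRS = p_a/p_o = 5/27.5 = 2/11.
So (1/3)·(o − 3)/(a − 1) = 2/11, i.e. (o − 3) = (6/11)·(a − 1).
Rewrite the budget in excess-of-subsistence terms: 5·(a − 1) + 27.5·(o − 3) = 307.5 − 5·1 − 27.5·3 = 220.
Substituting, 20·(a − 1) = 220, so a − 1 = 11 and a* = 12.
Then o − 3 = (6/11)·11 = 6, so o* = 9.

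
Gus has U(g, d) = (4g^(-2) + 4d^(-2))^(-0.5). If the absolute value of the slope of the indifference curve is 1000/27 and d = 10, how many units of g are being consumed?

g = 3

For CES with ρ = -2, MRS = (d/g)^3.
Setting (10/g)^3 = 1000/27 gives 10/g = 10/3 and g = 3.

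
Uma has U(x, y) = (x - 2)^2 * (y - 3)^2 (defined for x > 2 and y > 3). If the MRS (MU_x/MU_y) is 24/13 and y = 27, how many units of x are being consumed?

x = 15

MU_x = 2·(x−2)·(y−3)^2, MU_y = 2·(x−2)^2·(y−3).
MRS = (y−3)/(x−2).
Substitute y = 27: MRS = 24/(x − 2). Setting this equal to 24/13 gives x − 2 = 24/(24/13) = 13, so x = 15.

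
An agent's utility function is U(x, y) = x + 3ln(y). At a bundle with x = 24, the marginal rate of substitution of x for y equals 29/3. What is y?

MU_x = 1, MU_y = 3/y.
MRS = 1 ÷ (3/y).
MRS depends only on y: (1/3)·y = 29/3 ⇒ y = (29/3)/(1/3) = 29.

y = 29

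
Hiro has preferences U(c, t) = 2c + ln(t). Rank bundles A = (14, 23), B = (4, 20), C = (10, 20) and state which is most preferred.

Evaluate utility at each bundle:
U(A) = 31.135.
U(B) = 10.996.
U(C) = 22.996.
Highest utility is A, so A ≻ C ≻ B.

Bundle A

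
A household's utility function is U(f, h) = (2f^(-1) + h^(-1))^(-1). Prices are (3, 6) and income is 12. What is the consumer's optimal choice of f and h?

f* = 2, h* = 1

For CES with ρ = -1, MRS = (2/1)·(h/f)^2.
Tangency: set MRS = p_f/p_h = 3/6 = 0.5.
So (h/f)^2 = 0.25; taking the square root, h/f = 0.5, i.e. h = 0.5·f.
Substitute into the budget 3·f + 6·h = 12: 6·f = 12, so f* = 2 and h* = 0.5·2 = 1.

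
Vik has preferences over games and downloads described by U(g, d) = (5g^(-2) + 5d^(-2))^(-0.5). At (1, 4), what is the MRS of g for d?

MRS = 64

For CES with ρ = -2, MRS = (d/g)^3.
At (1, 4): MRS = 64.
The indifference curve has slope −64 at this bundle.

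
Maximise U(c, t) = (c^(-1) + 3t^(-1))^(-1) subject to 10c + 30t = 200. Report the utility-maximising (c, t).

For CES with ρ = -1, MRS = (1/3)·(t/c)^2.
Tangency: set MRS = p_c/p_t = 10/30 = 1/3.
So (t/c)^2 = 1; taking the square root, t/c = 1, i.e. t = c.
Substitute into the budget 10·c + 30·t = 200: 40·c = 200, so c* = 5 and t* = 5.

c* = 5, t* = 5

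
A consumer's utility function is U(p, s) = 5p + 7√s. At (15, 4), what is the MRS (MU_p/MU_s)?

MRS = 20/7

MU_p = 5, MU_s = 7/(2√s).
MRS = 5 ÷ (7/(2√s)).
At (15, 4): MRS = 20/7.
The indifference curve has slope −20/7 at this bundle.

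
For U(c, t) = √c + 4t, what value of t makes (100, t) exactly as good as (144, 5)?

t = 5.5

U(144, 5) = 32.
Set U(100, t) = 32 and solve.
With c = 100: √100 = 10, so 4t = 32 − 10 = 22 and t = 5.5.
Check: U(100, 5.5) = 32.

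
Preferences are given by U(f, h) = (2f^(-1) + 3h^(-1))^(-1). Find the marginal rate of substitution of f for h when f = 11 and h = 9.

MRS = 54/121

For CES with ρ = -1, MRS = (2/3)·(h/f)^2.
At (11, 9): MRS = 54/121.
So at (11, 9) the consumer would give up 54/121 units of h for one more unit of f.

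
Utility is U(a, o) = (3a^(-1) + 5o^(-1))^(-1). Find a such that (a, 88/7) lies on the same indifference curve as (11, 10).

a = 8

U depends on (a, o) only through S = 3a^(-1) + 5o^(-1), so equal utility means equal S. At (11, 10): S = 17/22.
With o = 88/7: 5·(88/7)^(-1) = 35/88, so 3a^(-1) = 17/22 − 35/88 = 0.375, i.e. a^(-1) = 0.125.
Hence a = 1/0.125 = 8.
Check: U(8, 88/7) = 1.2941.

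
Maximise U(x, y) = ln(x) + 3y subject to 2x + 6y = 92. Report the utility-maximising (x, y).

x* = 1, y* = 15

MU_x = 1/x, MU_y = 3.
MRS = 1/x ÷ 3.
Tangency: set MRS = p_x/p_y = 2/6 = 1/3.
MRS depends only on x: (1/3)/x = 1/3 ⇒ x* = (1/3)/(1/3) = 1.
From the budget, 6·y = 92 − 2·1 = 90, so y* = 15.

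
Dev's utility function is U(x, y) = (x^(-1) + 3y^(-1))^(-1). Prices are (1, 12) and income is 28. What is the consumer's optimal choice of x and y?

x* = 4, y* = 2

For CES with ρ = -1, MRS = (1/3)·(y/x)^2.
Tangency: set MRS = p_x/p_y = 1/12.
So (y/x)^2 = 0.25; taking the square root, y/x = 0.5, i.e. y = 0.5·x.
Substitute into the budget 1·x + 12·y = 28: 7·x = 28, so x* = 4 and y* = 0.5·4 = 2.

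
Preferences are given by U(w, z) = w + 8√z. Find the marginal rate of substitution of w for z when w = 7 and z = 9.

MU_w = 1, MU_z = 8/(2√z).
MRS = 1 ÷ (8/(2√z)).
At (7, 9): MRS = 0.75.
The indifference curve has slope −0.75 at this bundle.

MRS = 0.75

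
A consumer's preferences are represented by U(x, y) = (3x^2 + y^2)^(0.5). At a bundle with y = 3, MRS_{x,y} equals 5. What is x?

x = 5

For CES with ρ = 2, MRS = (3/1)·(y/x)^(-1).
Setting (3/1)·(3/x)^(-1) = 5 gives (3/x)^(-1) = 5/3, so 3/x = 0.6 and x = 5.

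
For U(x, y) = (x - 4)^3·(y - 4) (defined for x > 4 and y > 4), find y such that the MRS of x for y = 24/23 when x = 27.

y = 12

MU_x = 3·(x−4)^2·(y−4), MU_y = (x−4)^3.
MRS = (3/1)·(y−4)/(x−4).
Substitute x = 27: MRS = (y − 4)/(23/3). Setting this equal to 24/23 gives y − 4 = (24/23)·(23/3) = 8, so y = 12.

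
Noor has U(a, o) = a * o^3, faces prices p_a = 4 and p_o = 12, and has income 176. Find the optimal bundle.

a* = 11, o* = 11

MU_a = o^3 and MU_o = 3·a·o^2.
MRS = MU_a/MU_o = (1/3)·o/a.
Tangency: set MRS = p_a/p_o = 4/12 = 1/3.
So (1/3)·o/a = 1/3, i.e. o = a.
Substitute into the budget 4·a + 12·o = 176: 16·a = 176, so a* = 11.
Then o* = 11.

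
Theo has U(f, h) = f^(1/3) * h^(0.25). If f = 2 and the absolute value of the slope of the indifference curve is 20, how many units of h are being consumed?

MU_f = 1/3·f^(-2/3)·h^(0.25) and MU_h = 0.25·f^(1/3)·h^(-0.75).
MRS = MU_f/MU_h = (4/3)·h/f.
Substitute f = 2: MRS = h/1.5. Setting h/1.5 = 20 gives h = 20·1.5 = 30.

h = 30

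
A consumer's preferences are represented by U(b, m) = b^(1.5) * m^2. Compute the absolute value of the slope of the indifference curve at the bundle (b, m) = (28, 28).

MRS = 0.75

MU_b = 1.5·√b·m^2 and MU_m = 2·b^(1.5)·m.
MRS = MU_b/MU_m = (0.75)·m/b.
At (28, 28): MRS = 0.75.
That is, one extra unit of b is worth 0.75 units of m at the margin.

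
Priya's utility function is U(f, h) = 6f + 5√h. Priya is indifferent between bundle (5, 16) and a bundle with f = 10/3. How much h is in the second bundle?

U(5, 16) = 50.
Set U(10/3, h) = 50 and solve.
With f = 10/3: 5√h = 50 − 6·10/3 = 30, so √h = 6 and h = 36.
Check: U(10/3, 36) = 50.

h = 36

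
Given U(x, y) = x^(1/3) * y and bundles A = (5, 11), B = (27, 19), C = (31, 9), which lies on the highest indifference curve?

Bundle B

Evaluate utility at each bundle:
U(A) = 18.810.
U(B) = 57.000.
U(C) = 28.272.
Highest utility is B, so B ≻ C ≻ A.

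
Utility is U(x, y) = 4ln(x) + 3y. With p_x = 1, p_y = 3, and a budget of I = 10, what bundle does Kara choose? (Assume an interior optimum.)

x* = 4, y* = 2

MU_x = 4/x, MU_y = 3.
MRS = 4/x ÷ 3.
Tangency: set MRS = p_x/p_y = 1/3.
MRS depends only on x: (4/3)/x = 1/3 ⇒ x* = (4/3)/(1/3) = 4.
From the budget, 3·y = 10 − 1·4 = 6, so y* = 2.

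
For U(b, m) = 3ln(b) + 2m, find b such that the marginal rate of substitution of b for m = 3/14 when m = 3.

MU_b = 3/b, MU_m = 2.
MRS = 3/b ÷ 2.
MRS depends only on b: 1.5/b = 3/14 ⇒ b = 1.5/(3/14) = 7.

b = 7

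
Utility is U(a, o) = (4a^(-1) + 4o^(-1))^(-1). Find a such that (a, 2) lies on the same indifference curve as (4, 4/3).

a = 2

U depends on (a, o) only through S = 4a^(-1) + 4o^(-1), so equal utility means equal S. At (4, 4/3): S = 4.
With o = 2: 4·2^(-1) = 2, so 4a^(-1) = 4 − 2 = 2, i.e. a^(-1) = 0.5.
Hence a = 1/0.5 = 2.
Check: U(2, 2) = 0.25.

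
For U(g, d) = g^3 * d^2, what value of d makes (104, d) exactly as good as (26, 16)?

d = 2

U(26, 16) = 4499456.
Set U(104, d) = 4499456 and solve.
With g = 104: 104^3 = 1124864, so d^2 = 4499456/1124864 = 4; taking the square root, d = 2.
Check: U(104, 2) = 4499456.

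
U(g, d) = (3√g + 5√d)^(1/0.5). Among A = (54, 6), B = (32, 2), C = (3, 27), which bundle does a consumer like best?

Bundle A

Evaluate utility at each bundle:
U(A) = 1176.000.
U(B) = 578.000.
U(C) = 972.000.
Highest utility is A, so A ≻ C ≻ B.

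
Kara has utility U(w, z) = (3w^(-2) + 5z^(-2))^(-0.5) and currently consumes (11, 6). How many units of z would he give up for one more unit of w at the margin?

MRS = 648/6655

For CES with ρ = -2, MRS = (3/5)·(z/w)^3.
At (11, 6): MRS = 648/6655.
So at (11, 6) the consumer would give up 648/6655 units of z for one more unit of w.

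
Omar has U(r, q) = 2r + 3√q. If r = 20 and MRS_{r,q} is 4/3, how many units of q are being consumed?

q = 1

MU_r = 2, MU_q = 3/(2√q).
MRS = 2 ÷ (3/(2√q)).
MRS depends only on q: (4/3)·√q = 4/3 ⇒ √q = (4/3)/(4/3) = 1 ⇒ q = 1.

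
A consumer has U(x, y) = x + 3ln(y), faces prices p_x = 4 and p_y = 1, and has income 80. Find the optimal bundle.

MU_x = 1, MU_y = 3/y.
MRS = 1 ÷ (3/y).
Tangency: set MRS = p_x/p_y = 4/1 = 4.
MRS depends only on y: (1/3)·y = 4 ⇒ y* = 4/(1/3) = 12.
From the budget, 4·x = 80 − 1·12 = 68, so x* = 17.

x* = 17, y* = 12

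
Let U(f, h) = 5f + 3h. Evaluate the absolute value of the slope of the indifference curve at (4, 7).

MU_f = 5, MU_h = 3, so MRS = 5/3 at every bundle.
At (4, 7): MRS = 5/3.
So at (4, 7) the consumer would give up 5/3 units of h for one more unit of f.

MRS = 5/3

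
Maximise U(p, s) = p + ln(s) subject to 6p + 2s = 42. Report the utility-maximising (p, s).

p* = 6, s* = 3

MU_p = 1, MU_s = 1/s.
MRS = 1 ÷ (1/s).
Tangency: set MRS = p_p/p_s = 6/2 = 3.
MRS depends only on s: s = 3 ⇒ s* = 3.
From the budget, 6·p = 42 − 2·3 = 36, so p* = 6.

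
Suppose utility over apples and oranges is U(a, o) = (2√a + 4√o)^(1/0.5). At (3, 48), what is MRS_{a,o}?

For CES with ρ = 0.5, MRS = (2/4)·√(o/a).
At (3, 48): MRS = 2.
That is, one extra unit of a is worth 2 units of o at the margin.

MRS = 2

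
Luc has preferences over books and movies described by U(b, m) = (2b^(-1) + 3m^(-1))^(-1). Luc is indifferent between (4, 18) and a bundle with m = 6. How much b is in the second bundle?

b = 12

U depends on (b, m) only through S = 2b^(-1) + 3m^(-1), so equal utility means equal S. At (4, 18): S = 2/3.
With m = 6: 3·6^(-1) = 0.5, so 2b^(-1) = 2/3 − 0.5 = 1/6, i.e. b^(-1) = 1/12.
Hence b = 1/(1/12) = 12.
Check: U(12, 6) = 1.5.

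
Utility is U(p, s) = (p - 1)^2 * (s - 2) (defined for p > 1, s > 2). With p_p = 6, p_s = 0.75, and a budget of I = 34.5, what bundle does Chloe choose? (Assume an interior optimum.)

p* = 4, s* = 14

MU_p = 2·(p−1)·(s−2), MU_s = (p−1)^2.
MRS = (2/1)·(s−2)/(p−1).
Tangency: set MRS = p_p/p_s = 6/0.75 = 8.
So (2/1)·(s − 2)/(p − 1) = 8, i.e. (s − 2) = 4·(p − 1).
Rewrite the budget in excess-of-subsistence terms: 6·(p − 1) + 0.75·(s − 2) = 34.5 − 6·1 − 0.75·2 = 27.
Substituting, 9·(p − 1) = 27, so p − 1 = 3 and p* = 4.
Then s − 2 = 4·3 = 12, so s* = 14.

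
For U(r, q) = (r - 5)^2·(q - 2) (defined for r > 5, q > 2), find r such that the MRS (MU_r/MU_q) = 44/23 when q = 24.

r = 28

MU_r = 2·(r−5)·(q−2), MU_q = (r−5)^2.
MRS = (2/1)·(q−2)/(r−5).
Substitute q = 24: MRS = 44/(r − 5). Setting this equal to 44/23 gives r − 5 = 44/(44/23) = 23, so r = 28.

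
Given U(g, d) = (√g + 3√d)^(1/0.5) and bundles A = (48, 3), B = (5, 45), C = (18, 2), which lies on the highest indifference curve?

Evaluate utility at each bundle:
U(A) = 147.000.
U(B) = 500.000.
U(C) = 72.000.
Highest utility is B, so B ≻ A ≻ C.

Bundle B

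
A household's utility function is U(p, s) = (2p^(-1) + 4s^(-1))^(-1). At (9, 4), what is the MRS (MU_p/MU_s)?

MRS = 8/81

For CES with ρ = -1, MRS = (2/4)·(s/p)^2.
At (9, 4): MRS = 8/81.
So at (9, 4) the consumer would give up 8/81 units of s for one more unit of p.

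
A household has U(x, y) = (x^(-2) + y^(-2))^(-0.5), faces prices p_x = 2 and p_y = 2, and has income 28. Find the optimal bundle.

x* = 7, y* = 7

For CES with ρ = -2, MRS = (y/x)^3.
Tangency: set MRS = p_x/p_y = 2/2 = 1.
So (y/x)^3 = 1; taking the cube root, y/x = 1, i.e. y = x.
Substitute into the budget 2·x + 2·y = 28: 4·x = 28, so x* = 7 and y* = 7.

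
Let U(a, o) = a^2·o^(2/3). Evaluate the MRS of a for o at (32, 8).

MRS = 0.75

MU_a = 2·a·o^(2/3) and MU_o = 2/3·a^2·o^(-1/3).
MRS = MU_a/MU_o = (3)·o/a.
At (32, 8): MRS = 0.75.
The indifference curve has slope −0.75 at this bundle.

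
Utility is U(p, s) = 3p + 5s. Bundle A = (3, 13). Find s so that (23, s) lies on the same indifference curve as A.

s = 1

U(3, 13) = 74.
Set U(23, s) = 74 and solve.
3·23 + 5s = 74 ⇒ 5s = 5 ⇒ s = 1.
Check: U(23, 1) = 74.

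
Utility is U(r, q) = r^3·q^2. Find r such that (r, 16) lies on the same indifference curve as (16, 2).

U(16, 2) = 16384.
Set U(r, 16) = 16384 and solve.
With q = 16: 16^2 = 256, so r^3 = 16384/256 = 64; taking the cube root, r = 4.
Check: U(4, 16) = 16384.

r = 4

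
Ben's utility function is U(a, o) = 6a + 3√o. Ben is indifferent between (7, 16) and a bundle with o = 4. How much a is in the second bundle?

a = 8

U(7, 16) = 54.
Set U(a, 4) = 54 and solve.
With o = 4: √4 = 2, so 6a = 54 − 3·2 = 48 and a = 8.
Check: U(8, 4) = 54.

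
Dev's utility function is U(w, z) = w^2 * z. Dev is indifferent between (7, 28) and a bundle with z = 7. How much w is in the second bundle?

U(7, 28) = 1372.
Set U(w, 7) = 1372 and solve.
With z = 7: w^2 = 1372/7 = 196; taking the square root, w = 14.
Check: U(14, 7) = 1372.

w = 14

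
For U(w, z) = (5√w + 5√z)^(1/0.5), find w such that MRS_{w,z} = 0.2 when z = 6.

For CES with ρ = 0.5, MRS = √(z/w).
Setting √(6/w) = 0.2 gives 6/w = 1/25 and w = 150.

w = 150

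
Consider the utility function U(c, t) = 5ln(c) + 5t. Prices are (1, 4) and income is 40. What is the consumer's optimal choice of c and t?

c* = 4, t* = 9

MU_c = 5/c, MU_t = 5.
MRS = 5/c ÷ 5.
Tangency: set MRS = p_c/p_t = 1/4 = 0.25.
MRS depends only on c: 1/c = 0.25 ⇒ c* = 1/0.25 = 4.
From the budget, 4·t = 40 − 1·4 = 36, so t* = 9.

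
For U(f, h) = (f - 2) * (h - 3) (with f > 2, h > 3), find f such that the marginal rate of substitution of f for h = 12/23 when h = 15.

MU_f = (h−3), MU_h = (f−2).
MRS = (h−3)/(f−2).
Substitute h = 15: MRS = 12/(f − 2). Setting this equal to 12/23 gives f − 2 = 12/(12/23) = 23, so f = 25.

f = 25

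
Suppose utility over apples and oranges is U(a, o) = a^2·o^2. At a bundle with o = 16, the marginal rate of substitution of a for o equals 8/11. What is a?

MU_a = 2·a·o^2 and MU_o = 2·a^2·o.
MRS = MU_a/MU_o = o/a.
Substitute o = 16: MRS = 16/a. Setting 16/a = 8/11 gives a = 16/(8/11) = 22.

a = 22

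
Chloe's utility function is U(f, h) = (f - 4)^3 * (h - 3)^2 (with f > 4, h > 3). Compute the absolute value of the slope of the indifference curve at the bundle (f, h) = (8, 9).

MU_f = 3·(f−4)^2·(h−3)^2, MU_h = 2·(f−4)^3·(h−3).
MRS = (3/2)·(h−3)/(f−4).
At (8, 9): MRS = 2.25.
The indifference curve has slope −2.25 at this bundle.

MRS = 2.25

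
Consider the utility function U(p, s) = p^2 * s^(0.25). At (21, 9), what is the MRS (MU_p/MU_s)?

MU_p = 2·p·s^(0.25) and MU_s = 0.25·p^2·s^(-0.75).
MRS = MU_p/MU_s = (8)·s/p.
At (21, 9): MRS = 24/7.
The indifference curve has slope −24/7 at this bundle.

MRS = 24/7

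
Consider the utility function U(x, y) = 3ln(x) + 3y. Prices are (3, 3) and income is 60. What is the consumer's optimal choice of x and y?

MU_x = 3/x, MU_y = 3.
MRS = 3/x ÷ 3.
Tangency: set MRS = p_x/p_y = 3/3 = 1.
MRS depends only on x: 1/x = 1 ⇒ x* = 1/1 = 1.
From the budget, 3·y = 60 − 3·1 = 57, so y* = 19.

x* = 1, y* = 19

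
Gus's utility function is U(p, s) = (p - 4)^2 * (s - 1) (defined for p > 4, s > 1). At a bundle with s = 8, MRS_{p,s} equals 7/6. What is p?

MU_p = 2·(p−4)·(s−1), MU_s = (p−4)^2.
MRS = (2/1)·(s−1)/(p−4).
Substitute s = 8: MRS = 14/(p − 4). Setting this equal to 7/6 gives p − 4 = 14/(7/6) = 12, so p = 16.

p = 16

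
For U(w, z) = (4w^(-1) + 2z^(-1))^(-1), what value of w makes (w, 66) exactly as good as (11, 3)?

U depends on (w, z) only through S = 4w^(-1) + 2z^(-1), so equal utility means equal S. At (11, 3): S = 34/33.
With z = 66: 2·66^(-1) = 1/33, so 4w^(-1) = 34/33 − 1/33 = 1, i.e. w^(-1) = 0.25.
Hence w = 1/0.25 = 4.
Check: U(4, 66) = 0.9706.

w = 4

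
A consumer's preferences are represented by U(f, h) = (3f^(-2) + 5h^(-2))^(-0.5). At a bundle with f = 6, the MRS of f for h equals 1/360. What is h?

For CES with ρ = -2, MRS = (3/5)·(h/f)^3.
Setting (3/5)·(h/6)^3 = 1/360 gives (h/6)^3 = 1/216, so h/6 = 1/6 and h = 1.

h = 1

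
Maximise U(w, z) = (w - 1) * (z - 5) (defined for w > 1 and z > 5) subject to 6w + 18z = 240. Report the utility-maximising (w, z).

w* = 13, z* = 9

MU_w = (z−5), MU_z = (w−1).
MRS = (z−5)/(w−1).
Tangency: set MRS = p_w/p_z = 6/18 = 1/3.
So (z − 5)/(w − 1) = 1/3, i.e. (z − 5) = (1/3)·(w − 1).
Rewrite the budget in excess-of-subsistence terms: 6·(w − 1) + 18·(z − 5) = 240 − 6·1 − 18·5 = 144.
Substituting, 12·(w − 1) = 144, so w − 1 = 12 and w* = 13.
Then z − 5 = (1/3)·12 = 4, so z* = 9.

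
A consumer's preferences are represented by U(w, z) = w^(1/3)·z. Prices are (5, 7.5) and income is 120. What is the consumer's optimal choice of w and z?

w* = 6, z* = 12

MU_w = 1/3·w^(-2/3)·z and MU_z = w^(1/3).
MRS = MU_w/MU_z = (1/3)·z/w.
Tangency: set MRS = p_w/p_z = 5/7.5 = 2/3.
So (1/3)·z/w = 2/3, i.e. z = 2·w.
Substitute into the budget 5·w + 7.5·z = 120: 20·w = 120, so w* = 6.
Then z* = 2·6 = 12.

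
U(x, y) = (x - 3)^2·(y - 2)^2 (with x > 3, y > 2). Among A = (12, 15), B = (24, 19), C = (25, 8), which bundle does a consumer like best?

Evaluate utility at each bundle:
U(A) = 13689.
U(B) = 127449.
U(C) = 17424.
Highest utility is B, so B ≻ C ≻ A.

Bundle B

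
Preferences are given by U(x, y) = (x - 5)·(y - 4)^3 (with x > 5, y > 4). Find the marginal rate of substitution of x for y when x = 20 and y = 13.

MRS = 0.2

MU_x = (y−4)^3, MU_y = 3·(x−5)·(y−4)^2.
MRS = (1/3)·(y−4)/(x−5).
At (20, 13): MRS = 0.2.
The indifference curve has slope −0.2 at this bundle.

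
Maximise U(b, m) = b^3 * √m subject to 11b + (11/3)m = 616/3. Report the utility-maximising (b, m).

MU_b = 3·b^2·√m and MU_m = 0.5·b^3·m^(-0.5).
MRS = MU_b/MU_m = (6)·m/b.
Tangency: set MRS = p_b/p_m = 11/(11/3) = 3.
So (6)·m/b = 3, i.e. m = 0.5·b.
Substitute into the budget 11·b + (11/3)·m = 616/3: (77/6)·b = 616/3, so b* = 16.
Then m* = 0.5·16 = 8.

b* = 16, m* = 8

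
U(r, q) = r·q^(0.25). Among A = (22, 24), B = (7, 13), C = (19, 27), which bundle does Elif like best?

Evaluate utility at each bundle:
U(A) = 48.694.
U(B) = 13.292.
U(C) = 43.311.
Highest utility is A, so A ≻ C ≻ B.

Bundle A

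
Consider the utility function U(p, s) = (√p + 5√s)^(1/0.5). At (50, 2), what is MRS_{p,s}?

For CES with ρ = 0.5, MRS = (1/5)·√(s/p).
At (50, 2): MRS = 1/25.
So at (50, 2) the consumer would give up 1/25 units of s for one more unit of p.

MRS = 1/25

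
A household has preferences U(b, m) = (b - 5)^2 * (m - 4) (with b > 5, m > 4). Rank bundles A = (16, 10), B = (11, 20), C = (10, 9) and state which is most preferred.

Evaluate utility at each bundle:
U(A) = 726.
U(B) = 576.
U(C) = 125.
Highest utility is A, so A ≻ B ≻ C.

Bundle A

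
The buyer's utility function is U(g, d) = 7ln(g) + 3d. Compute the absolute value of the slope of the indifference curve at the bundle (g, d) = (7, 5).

MU_g = 7/g, MU_d = 3.
MRS = 7/g ÷ 3.
At (7, 5): MRS = 1/3.
The indifference curve has slope −1/3 at this bundle.

MRS = 1/3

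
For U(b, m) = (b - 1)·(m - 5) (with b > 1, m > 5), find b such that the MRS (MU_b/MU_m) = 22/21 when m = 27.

b = 22

MU_b = (m−5), MU_m = (b−1).
MRS = (m−5)/(b−1).
Substitute m = 27: MRS = 22/(b − 1). Setting this equal to 22/21 gives b − 1 = 22/(22/21) = 21, so b = 22.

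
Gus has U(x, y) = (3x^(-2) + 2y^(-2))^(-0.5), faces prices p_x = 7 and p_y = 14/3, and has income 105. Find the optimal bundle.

For CES with ρ = -2, MRS = (3/2)·(y/x)^3.
Tangency: set MRS = p_x/p_y = 7/(14/3) = 1.5.
So (y/x)^3 = 1; taking the cube root, y/x = 1, i.e. y = x.
Substitute into the budget 7·x + (14/3)·y = 105: (35/3)·x = 105, so x* = 9 and y* = 9.

x* = 9, y* = 9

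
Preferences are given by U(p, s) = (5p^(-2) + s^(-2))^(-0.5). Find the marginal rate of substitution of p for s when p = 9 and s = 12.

For CES with ρ = -2, MRS = (5/1)·(s/p)^3.
At (9, 12): MRS = 320/27.
The indifference curve has slope −320/27 at this bundle.

MRS = 320/27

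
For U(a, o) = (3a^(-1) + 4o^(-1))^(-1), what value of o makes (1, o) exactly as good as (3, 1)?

U depends on (a, o) only through S = 3a^(-1) + 4o^(-1), so equal utility means equal S. At (3, 1): S = 5.
With a = 1: 3·1^(-1) = 3, so 4o^(-1) = 5 − 3 = 2, i.e. o^(-1) = 0.5.
Hence o = 1/0.5 = 2.
Check: U(1, 2) = 0.2.

o = 2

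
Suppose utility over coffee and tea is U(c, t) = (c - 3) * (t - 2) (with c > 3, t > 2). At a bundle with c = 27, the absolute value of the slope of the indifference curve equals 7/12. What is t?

MU_c = (t−2), MU_t = (c−3).
MRS = (t−2)/(c−3).
Substitute c = 27: MRS = (t − 2)/24. Setting this equal to 7/12 gives t − 2 = (7/12)·24 = 14, so t = 16.

t = 16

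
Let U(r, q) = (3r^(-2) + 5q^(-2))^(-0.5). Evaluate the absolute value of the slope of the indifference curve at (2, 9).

For CES with ρ = -2, MRS = (3/5)·(q/r)^3.
At (2, 9): MRS = 2187/40.
The indifference curve has slope −2187/40 at this bundle.

MRS = 2187/40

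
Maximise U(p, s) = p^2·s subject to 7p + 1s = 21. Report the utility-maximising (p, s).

MU_p = 2·p·s and MU_s = p^2.
MRS = MU_p/MU_s = (2/1)·s/p.
Tangency: set MRS = p_p/p_s = 7/1 = 7.
So (2/1)·s/p = 7, i.e. s = 3.5·p.
Substitute into the budget 7·p + 1·s = 21: 10.5·p = 21, so p* = 2.
Then s* = 3.5·2 = 7.

p* = 2, s* = 7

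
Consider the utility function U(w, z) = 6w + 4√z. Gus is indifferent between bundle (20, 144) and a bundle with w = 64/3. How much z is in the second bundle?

U(20, 144) = 168.
Set U(64/3, z) = 168 and solve.
With w = 64/3: 4√z = 168 − 6·64/3 = 40, so √z = 10 and z = 100.
Check: U(64/3, 100) = 168.

z = 100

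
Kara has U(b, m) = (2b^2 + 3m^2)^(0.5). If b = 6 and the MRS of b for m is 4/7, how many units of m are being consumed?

For CES with ρ = 2, MRS = (2/3)·(m/b)^(-1).
Setting (2/3)·(m/6)^(-1) = 4/7 gives (m/6)^(-1) = 6/7, so m/6 = 7/6 and m = 7.

m = 7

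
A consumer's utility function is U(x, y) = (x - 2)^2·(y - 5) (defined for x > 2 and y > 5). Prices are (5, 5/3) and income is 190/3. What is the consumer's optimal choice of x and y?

x* = 8, y* = 14

MU_x = 2·(x−2)·(y−5), MU_y = (x−2)^2.
MRS = (2/1)·(y−5)/(x−2).
Tangency: set MRS = p_x/p_y = 5/(5/3) = 3.
So (2/1)·(y − 5)/(x − 2) = 3, i.e. (y − 5) = 1.5·(x − 2).
Rewrite the budget in excess-of-subsistence terms: 5·(x − 2) + (5/3)·(y − 5) = 190/3 − 5·2 − (5/3)·5 = 45.
Substituting, 7.5·(x − 2) = 45, so x − 2 = 6 and x* = 8.
Then y − 5 = 1.5·6 = 9, so y* = 14.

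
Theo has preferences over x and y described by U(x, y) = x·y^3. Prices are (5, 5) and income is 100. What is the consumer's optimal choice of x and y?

MU_x = y^3 and MU_y = 3·x·y^2.
MRS = MU_x/MU_y = (1/3)·y/x.
Tangency: set MRS = p_x/p_y = 5/5 = 1.
So (1/3)·y/x = 1, i.e. y = 3·x.
Substitute into the budget 5·x + 5·y = 100: 20·x = 100, so x* = 5.
Then y* = 3·5 = 15.

x* = 5, y* = 15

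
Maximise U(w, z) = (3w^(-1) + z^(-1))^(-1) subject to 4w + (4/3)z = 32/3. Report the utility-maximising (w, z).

For CES with ρ = -1, MRS = (3/1)·(z/w)^2.
Tangency: set MRS = p_w/p_z = 4/(4/3) = 3.
So (z/w)^2 = 1; taking the square root, z/w = 1, i.e. z = w.
Substitute into the budget 4·w + (4/3)·z = 32/3: (16/3)·w = 32/3, so w* = 2 and z* = 2.

w* = 2, z* = 2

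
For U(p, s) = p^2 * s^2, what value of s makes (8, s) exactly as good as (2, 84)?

s = 21

U(2, 84) = 28224.
Set U(8, s) = 28224 and solve.
With p = 8: 8^2 = 64, so s^2 = 28224/64 = 441; taking the square root, s = 21.
Check: U(8, 21) = 28224.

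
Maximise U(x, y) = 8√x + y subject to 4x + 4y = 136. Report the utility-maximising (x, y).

x* = 16, y* = 18

MU_x = 8/(2√x), MU_y = 1.
MRS = 8/(2√x) ÷ 1.
Tangency: set MRS = p_x/p_y = 4/4 = 1.
MRS depends only on x: 4/√x = 1 ⇒ √x = 4/1 = 4 ⇒ x* = 16.
From the budget, 4·y = 136 − 4·16 = 72, so y* = 18.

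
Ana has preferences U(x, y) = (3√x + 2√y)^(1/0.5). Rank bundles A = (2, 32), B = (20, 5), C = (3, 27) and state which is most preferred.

Evaluate utility at each bundle:
U(A) = 242.000.
U(B) = 320.000.
U(C) = 243.000.
Highest utility is B, so B ≻ C ≻ A.

Bundle B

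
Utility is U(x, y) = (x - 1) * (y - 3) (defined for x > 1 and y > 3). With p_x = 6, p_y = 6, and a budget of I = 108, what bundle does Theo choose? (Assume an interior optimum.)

x* = 8, y* = 10

MU_x = (y−3), MU_y = (x−1).
MRS = (y−3)/(x−1).
Tangency: set MRS = p_x/p_y = 6/6 = 1.
So (y − 3)/(x − 1) = 1, i.e. (y − 3) = (x − 1).
Rewrite the budget in excess-of-subsistence terms: 6·(x − 1) + 6·(y − 3) = 108 − 6·1 − 6·3 = 84.
Substituting, 12·(x − 1) = 84, so x − 1 = 7 and x* = 8.
Then y − 3 = 7, so y* = 10.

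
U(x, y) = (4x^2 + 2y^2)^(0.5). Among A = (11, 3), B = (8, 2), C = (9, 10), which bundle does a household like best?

Bundle C

Evaluate utility at each bundle:
U(A) = 22.405.
U(B) = 16.248.
U(C) = 22.891.
Highest utility is C, so C ≻ A ≻ B.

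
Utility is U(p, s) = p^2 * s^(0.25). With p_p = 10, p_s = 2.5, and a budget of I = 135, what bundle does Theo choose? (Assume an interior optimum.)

MU_p = 2·p·s^(0.25) and MU_s = 0.25·p^2·s^(-0.75).
MRS = MU_p/MU_s = (8)·s/p.
Tangency: set MRS = p_p/p_s = 10/2.5 = 4.
So (8)·s/p = 4, i.e. s = 0.5·p.
Substitute into the budget 10·p + 2.5·s = 135: 11.25·p = 135, so p* = 12.
Then s* = 0.5·12 = 6.

p* = 12, s* = 6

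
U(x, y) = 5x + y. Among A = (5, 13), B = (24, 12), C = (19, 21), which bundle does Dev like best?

Bundle B

Evaluate utility at each bundle:
U(A) = 38.
U(B) = 132.
U(C) = 116.
Highest utility is B, so B ≻ C ≻ A.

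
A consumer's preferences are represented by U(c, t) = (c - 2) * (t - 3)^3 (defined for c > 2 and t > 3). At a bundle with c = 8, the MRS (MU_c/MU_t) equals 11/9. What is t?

MU_c = (t−3)^3, MU_t = 3·(c−2)·(t−3)^2.
MRS = (1/3)·(t−3)/(c−2).
Substitute c = 8: MRS = (t − 3)/18. Setting this equal to 11/9 gives t − 3 = (11/9)·18 = 22, so t = 25.

t = 25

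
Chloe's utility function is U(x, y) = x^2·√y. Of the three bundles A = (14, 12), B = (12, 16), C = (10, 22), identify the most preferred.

Bundle A

Evaluate utility at each bundle:
U(A) = 678.964.
U(B) = 576.000.
U(C) = 469.042.
Highest utility is A, so A ≻ B ≻ C.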